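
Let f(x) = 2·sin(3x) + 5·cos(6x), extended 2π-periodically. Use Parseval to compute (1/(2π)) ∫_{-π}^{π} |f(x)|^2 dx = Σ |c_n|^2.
Σ |c_n|^2 = 29/2

Expand |f|^2 and use orthogonality of {sin(nx), cos(mx)} on [-π, π]:
  ∫_{-π}^{π} sin(nx)^2 dx = π, ∫ cos(mx)^2 dx = π, and cross terms integrate to 0.
So ∫_{-π}^{π} f(x)^2 dx = 2^2 · π + 5^2 · π = (4 + 25)π.
Divide by 2π: (4 + 25)/2 = 29/2.
By Parseval, this equals Σ |c_n|^2.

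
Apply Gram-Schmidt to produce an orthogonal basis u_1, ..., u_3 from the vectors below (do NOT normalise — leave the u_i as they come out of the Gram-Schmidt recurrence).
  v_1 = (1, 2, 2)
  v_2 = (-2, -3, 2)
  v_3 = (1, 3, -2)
Orthogonal basis:
  u_1 = (1, 2, 2)
  u_2 = (-14/9, -19/9, 26/9)
  u_3 = (-100/137, 60/137, -10/137)

Apply the Gram-Schmidt recurrence
  u_1 = v_1
  u_i = v_i − Σ_{j<i} ((v_i · u_j) / (u_j · u_j)) · u_j.

Step by step this gives:
  u_1 = (1, 2, 2)
  u_2 = (-14/9, -19/9, 26/9)
  u_3 = (-100/137, 60/137, -10/137)

Orthogonality check:
  u_2 · u_1 = 0 (should be 0)
  u_3 · u_1 = 0 (should be 0)
  u_3 · u_2 = 0 (should be 0)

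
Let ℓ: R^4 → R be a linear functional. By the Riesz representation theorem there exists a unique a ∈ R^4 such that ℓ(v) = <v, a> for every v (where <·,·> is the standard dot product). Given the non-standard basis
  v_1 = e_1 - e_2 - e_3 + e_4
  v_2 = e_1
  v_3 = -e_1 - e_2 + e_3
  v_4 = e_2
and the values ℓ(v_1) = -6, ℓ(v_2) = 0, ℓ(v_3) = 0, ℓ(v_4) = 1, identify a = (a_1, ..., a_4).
a = (0, 1, 1, -4)

Write a = (a_1, ..., a_4) in the standard basis. For each basis vector v_i, ℓ(v_i) = <v_i, a> is a linear equation in the a_j's. Collect the n equations into a matrix system V a = ℓ, where row i of V is v_i (expressed in the standard basis). Since V is invertible (lower-triangular with 1s on the diagonal, up to permutation), solve by back-substitution:
  V =
[[1, -1, -1, 1],
 [1, 0, 0, 0],
 [-1, -1, 1, 0],
 [0, 1, 0, 0]]
  V a = (-6, 0, 0, 1)
Solving gives a = (0, 1, 1, -4).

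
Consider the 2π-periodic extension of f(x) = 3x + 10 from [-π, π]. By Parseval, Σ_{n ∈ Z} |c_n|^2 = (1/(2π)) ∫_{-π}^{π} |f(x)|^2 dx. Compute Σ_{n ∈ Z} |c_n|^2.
Σ |c_n|^2 = 3π^2 + 100

Expand and integrate term by term over [-π, π]:
  ∫ (3x)^2 dx = 9·(2π^3/3); ∫ 2·3·(10)·x dx = 0 (odd integrand); ∫ 10^2 dx = 100·2π.
So (1/(2π)) ∫_{-π}^{π} (3x + 10)^2 dx = 9π^2/3 + 100 = 3π^2 + 100.
Parseval ⇒ Σ |c_n|^2 = 3π^2 + 100.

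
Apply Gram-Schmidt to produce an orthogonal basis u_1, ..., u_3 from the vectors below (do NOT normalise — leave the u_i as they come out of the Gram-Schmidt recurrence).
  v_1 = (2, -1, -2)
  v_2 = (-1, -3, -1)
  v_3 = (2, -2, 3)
Orthogonal basis:
  u_1 = (2, -1, -2)
  u_2 = (-5/3, -8/3, -1/3)
  u_3 = (13/6, -26/15, 91/30)

Apply the Gram-Schmidt recurrence
  u_1 = v_1
  u_i = v_i − Σ_{j<i} ((v_i · u_j) / (u_j · u_j)) · u_j.

Step by step this gives:
  u_1 = (2, -1, -2)
  u_2 = (-5/3, -8/3, -1/3)
  u_3 = (13/6, -26/15, 91/30)

Orthogonality check:
  u_2 · u_1 = 0 (should be 0)
  u_3 · u_1 = 0 (should be 0)
  u_3 · u_2 = 0 (should be 0)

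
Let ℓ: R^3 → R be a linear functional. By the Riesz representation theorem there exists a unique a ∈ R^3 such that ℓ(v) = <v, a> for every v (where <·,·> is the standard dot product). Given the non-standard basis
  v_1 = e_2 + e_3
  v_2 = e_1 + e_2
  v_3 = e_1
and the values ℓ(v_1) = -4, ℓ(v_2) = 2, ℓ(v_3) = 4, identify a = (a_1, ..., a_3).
a = (4, -2, -2)

Write a = (a_1, ..., a_3) in the standard basis. For each basis vector v_i, ℓ(v_i) = <v_i, a> is a linear equation in the a_j's. Collect the n equations into a matrix system V a = ℓ, where row i of V is v_i (expressed in the standard basis). Since V is invertible (lower-triangular with 1s on the diagonal, up to permutation), solve by back-substitution:
  V =
[[0, 1, 1],
 [1, 1, 0],
 [1, 0, 0]]
  V a = (-4, 2, 4)
Solving gives a = (4, -2, -2).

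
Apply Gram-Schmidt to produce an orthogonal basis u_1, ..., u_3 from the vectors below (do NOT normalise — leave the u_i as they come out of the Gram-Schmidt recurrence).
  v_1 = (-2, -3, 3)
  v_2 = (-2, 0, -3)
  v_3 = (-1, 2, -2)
Orthogonal basis:
  u_1 = (-2, -3, 3)
  u_2 = (-27/11, -15/22, -51/22)
  u_3 = (-21/29, 28/29, 14/29)

Apply the Gram-Schmidt recurrence
  u_1 = v_1
  u_i = v_i − Σ_{j<i} ((v_i · u_j) / (u_j · u_j)) · u_j.

Step by step this gives:
  u_1 = (-2, -3, 3)
  u_2 = (-27/11, -15/22, -51/22)
  u_3 = (-21/29, 28/29, 14/29)

Orthogonality check:
  u_2 · u_1 = 0 (should be 0)
  u_3 · u_1 = 0 (should be 0)
  u_3 · u_2 = 0 (should be 0)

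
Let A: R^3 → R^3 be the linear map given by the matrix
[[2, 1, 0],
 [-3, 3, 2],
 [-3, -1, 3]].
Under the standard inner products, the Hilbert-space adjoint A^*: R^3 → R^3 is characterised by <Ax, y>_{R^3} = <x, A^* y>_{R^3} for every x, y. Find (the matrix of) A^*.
A^* = A^T =
[[2, -3, -3],
 [1, 3, -1],
 [0, 2, 3]]

For real matrices with standard dot products, the defining identity <Ax, y> = <x, A^* y> gives (Ax)^T y = x^T (A^*) y, i.e. x^T A^T y = x^T (A^*) y. Since this holds for all x, y, we must have A^* = A^T. Therefore
A^* =
[[2, -3, -3],
 [1, 3, -1],
 [0, 2, 3]].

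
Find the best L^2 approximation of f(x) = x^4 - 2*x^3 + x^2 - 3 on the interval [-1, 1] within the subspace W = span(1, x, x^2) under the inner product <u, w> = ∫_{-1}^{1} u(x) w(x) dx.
g(x) = 13*x^2/7 - 6*x/5 - 108/35

The best approximation g ∈ W is the orthogonal projection of f onto W. Writing g = a_0 + a_1 x + a_2 x^2, the coefficients solve the normal equations G · a = b where
  G_{ij} = <φ_i, φ_j> and b_i = <f, φ_i>, with φ_0 = 1, φ_1 = x, φ_2 = x^2.
G =
  [2, 0, 2/3]
  [0, 2/3, 0]
  [2/3, 0, 2/5],
b = (-74/15, -4/5, -46/35).
Solving gives a_0 = -108/35, a_1 = -6/5, a_2 = 13/7, so
  g(x) = 13*x^2/7 - 6*x/5 - 108/35.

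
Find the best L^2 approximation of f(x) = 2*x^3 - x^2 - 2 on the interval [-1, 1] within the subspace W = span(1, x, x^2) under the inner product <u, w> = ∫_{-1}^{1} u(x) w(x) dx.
g(x) = -x^2 + 6*x/5 - 2

The best approximation g ∈ W is the orthogonal projection of f onto W. Writing g = a_0 + a_1 x + a_2 x^2, the coefficients solve the normal equations G · a = b where
  G_{ij} = <φ_i, φ_j> and b_i = <f, φ_i>, with φ_0 = 1, φ_1 = x, φ_2 = x^2.
G =
  [2, 0, 2/3]
  [0, 2/3, 0]
  [2/3, 0, 2/5],
b = (-14/3, 4/5, -26/15).
Solving gives a_0 = -2, a_1 = 6/5, a_2 = -1, so
  g(x) = -x^2 + 6*x/5 - 2.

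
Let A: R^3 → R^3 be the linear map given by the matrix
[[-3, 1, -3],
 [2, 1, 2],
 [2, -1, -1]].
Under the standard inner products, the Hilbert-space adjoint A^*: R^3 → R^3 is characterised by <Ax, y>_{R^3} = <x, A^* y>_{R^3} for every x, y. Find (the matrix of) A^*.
A^* = A^T =
[[-3, 2, 2],
 [1, 1, -1],
 [-3, 2, -1]]

For real matrices with standard dot products, the defining identity <Ax, y> = <x, A^* y> gives (Ax)^T y = x^T (A^*) y, i.e. x^T A^T y = x^T (A^*) y. Since this holds for all x, y, we must have A^* = A^T. Therefore
A^* =
[[-3, 2, 2],
 [1, 1, -1],
 [-3, 2, -1]].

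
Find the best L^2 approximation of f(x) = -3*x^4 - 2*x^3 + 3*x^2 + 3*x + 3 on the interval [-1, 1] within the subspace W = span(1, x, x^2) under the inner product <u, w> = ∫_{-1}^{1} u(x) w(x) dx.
g(x) = 3*x^2/7 + 9*x/5 + 114/35

The best approximation g ∈ W is the orthogonal projection of f onto W. Writing g = a_0 + a_1 x + a_2 x^2, the coefficients solve the normal equations G · a = b where
  G_{ij} = <φ_i, φ_j> and b_i = <f, φ_i>, with φ_0 = 1, φ_1 = x, φ_2 = x^2.
G =
  [2, 0, 2/3]
  [0, 2/3, 0]
  [2/3, 0, 2/5],
b = (34/5, 6/5, 82/35).
Solving gives a_0 = 114/35, a_1 = 9/5, a_2 = 3/7, so
  g(x) = 3*x^2/7 + 9*x/5 + 114/35.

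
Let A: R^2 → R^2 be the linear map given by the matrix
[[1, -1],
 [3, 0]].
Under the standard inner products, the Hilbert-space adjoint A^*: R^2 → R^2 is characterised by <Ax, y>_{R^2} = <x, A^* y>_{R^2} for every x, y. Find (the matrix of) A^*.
A^* = A^T =
[[1, 3],
 [-1, 0]]

For real matrices with standard dot products, the defining identity <Ax, y> = <x, A^* y> gives (Ax)^T y = x^T (A^*) y, i.e. x^T A^T y = x^T (A^*) y. Since this holds for all x, y, we must have A^* = A^T. Therefore
A^* =
[[1, 3],
 [-1, 0]].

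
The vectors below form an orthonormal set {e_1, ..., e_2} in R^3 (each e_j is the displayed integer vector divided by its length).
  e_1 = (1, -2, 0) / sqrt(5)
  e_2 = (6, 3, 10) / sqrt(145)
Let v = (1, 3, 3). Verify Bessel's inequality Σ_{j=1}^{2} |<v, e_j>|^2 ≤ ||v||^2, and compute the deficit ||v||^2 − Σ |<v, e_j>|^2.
Σ |<v, e_j>|^2 = 550/29; ||v||^2 = 19; deficit = 1/29

Write each e_j = u_j / sqrt(<u_j, u_j>) where u_j is the displayed integer vector. Then <v, e_j> = <v, u_j> / sqrt(<u_j, u_j>), so |<v, e_j>|^2 = <v, u_j>^2 / <u_j, u_j>.
Coefficients: <v, e_1> = -5/sqrt(5), <v, e_2> = 45/sqrt(145).
Square and sum: Σ |<v, e_j>|^2 = 550/29.
Compute ||v||^2 = v·v = 19.
Deficit = 19 − 550/29 = 1/29 ≥ 0, confirming Bessel's inequality. (The deficit equals ||v − Σ <v,e_j> e_j||^2, the squared distance from v to span{e_j}.)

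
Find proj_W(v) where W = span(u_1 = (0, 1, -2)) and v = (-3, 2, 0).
proj_W(v) = (0, 2/5, -4/5)

Set up U = [u_1 | ... | u_1] ∈ R^(3×1). The projector onto W = col(U) is P = U (U^T U)^(-1) U^T.
Compute U^T U =
  [5],
and U^T v = (2).
Solve U^T U · c = U^T v for the coefficients: c = (2/5). The projection is proj_W(v) = U c.
Check: (v - proj_W(v)) · u_1 = 0  (should be 0).
Result: proj_W(v) = (0, 2/5, -4/5).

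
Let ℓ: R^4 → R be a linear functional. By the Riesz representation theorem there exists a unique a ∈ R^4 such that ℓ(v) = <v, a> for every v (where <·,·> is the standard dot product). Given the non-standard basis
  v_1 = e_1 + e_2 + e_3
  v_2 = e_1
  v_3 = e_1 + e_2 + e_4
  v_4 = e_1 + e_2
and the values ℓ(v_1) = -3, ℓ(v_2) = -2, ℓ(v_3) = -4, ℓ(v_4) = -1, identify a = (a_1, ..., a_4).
a = (-2, 1, -2, -3)

Write a = (a_1, ..., a_4) in the standard basis. For each basis vector v_i, ℓ(v_i) = <v_i, a> is a linear equation in the a_j's. Collect the n equations into a matrix system V a = ℓ, where row i of V is v_i (expressed in the standard basis). Since V is invertible (lower-triangular with 1s on the diagonal, up to permutation), solve by back-substitution:
  V =
[[1, 1, 1, 0],
 [1, 0, 0, 0],
 [1, 1, 0, 1],
 [1, 1, 0, 0]]
  V a = (-3, -2, -4, -1)
Solving gives a = (-2, 1, -2, -3).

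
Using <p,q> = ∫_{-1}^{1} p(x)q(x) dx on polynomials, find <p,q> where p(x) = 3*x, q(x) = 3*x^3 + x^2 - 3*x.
<p,q> = -12/5

Expand the product: p(x)·q(x) = 9*x^4 + 3*x^3 - 9*x^2.
∫_{-1}^{1} of each monomial x^k gives [2/(k+1) if k even, 0 if k odd]. Integrating term-by-term (or equivalently evaluating the antiderivative F(x) = 9*x^5/5 + 3*x^4/4 - 3*x^3 at the endpoints):
  F(1) − F(−1) = -9/20 − (39/20) = -12/5.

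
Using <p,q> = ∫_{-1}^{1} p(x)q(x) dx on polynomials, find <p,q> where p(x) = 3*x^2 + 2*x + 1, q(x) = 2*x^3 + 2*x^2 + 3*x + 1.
<p,q> = 40/3

Expand the product: p(x)·q(x) = 6*x^5 + 10*x^4 + 15*x^3 + 11*x^2 + 5*x + 1.
∫_{-1}^{1} of each monomial x^k gives [2/(k+1) if k even, 0 if k odd]. Integrating term-by-term (or equivalently evaluating the antiderivative F(x) = x^6 + 2*x^5 + 15*x^4/4 + 11*x^3/3 + 5*x^2/2 + x at the endpoints):
  F(1) − F(−1) = 167/12 − (7/12) = 40/3.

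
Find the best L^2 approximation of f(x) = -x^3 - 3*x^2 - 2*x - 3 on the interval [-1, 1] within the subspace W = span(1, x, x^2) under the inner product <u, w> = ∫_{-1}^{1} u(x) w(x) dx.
g(x) = -3*x^2 - 13*x/5 - 3

The best approximation g ∈ W is the orthogonal projection of f onto W. Writing g = a_0 + a_1 x + a_2 x^2, the coefficients solve the normal equations G · a = b where
  G_{ij} = <φ_i, φ_j> and b_i = <f, φ_i>, with φ_0 = 1, φ_1 = x, φ_2 = x^2.
G =
  [2, 0, 2/3]
  [0, 2/3, 0]
  [2/3, 0, 2/5],
b = (-8, -26/15, -16/5).
Solving gives a_0 = -3, a_1 = -13/5, a_2 = -3, so
  g(x) = -3*x^2 - 13*x/5 - 3.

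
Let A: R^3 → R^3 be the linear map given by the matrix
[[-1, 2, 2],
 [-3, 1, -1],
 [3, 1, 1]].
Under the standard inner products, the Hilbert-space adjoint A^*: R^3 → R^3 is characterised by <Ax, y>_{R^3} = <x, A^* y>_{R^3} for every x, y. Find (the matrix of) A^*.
A^* = A^T =
[[-1, -3, 3],
 [2, 1, 1],
 [2, -1, 1]]

For real matrices with standard dot products, the defining identity <Ax, y> = <x, A^* y> gives (Ax)^T y = x^T (A^*) y, i.e. x^T A^T y = x^T (A^*) y. Since this holds for all x, y, we must have A^* = A^T. Therefore
A^* =
[[-1, -3, 3],
 [2, 1, 1],
 [2, -1, 1]].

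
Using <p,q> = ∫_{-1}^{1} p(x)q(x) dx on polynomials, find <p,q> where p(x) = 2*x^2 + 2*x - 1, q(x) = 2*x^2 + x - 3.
<p,q> = 18/5

Expand the product: p(x)·q(x) = 4*x^4 + 6*x^3 - 6*x^2 - 7*x + 3.
∫_{-1}^{1} of each monomial x^k gives [2/(k+1) if k even, 0 if k odd]. Integrating term-by-term (or equivalently evaluating the antiderivative F(x) = 4*x^5/5 + 3*x^4/2 - 2*x^3 - 7*x^2/2 + 3*x at the endpoints):
  F(1) − F(−1) = -1/5 − (-19/5) = 18/5.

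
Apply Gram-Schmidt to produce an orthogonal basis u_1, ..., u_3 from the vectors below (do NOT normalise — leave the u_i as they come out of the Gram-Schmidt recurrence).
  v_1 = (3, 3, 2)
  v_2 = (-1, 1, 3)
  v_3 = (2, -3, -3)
Orthogonal basis:
  u_1 = (3, 3, 2)
  u_2 = (-20/11, 2/11, 27/11)
  u_3 = (203/206, -319/206, 87/103)

Apply the Gram-Schmidt recurrence
  u_1 = v_1
  u_i = v_i − Σ_{j<i} ((v_i · u_j) / (u_j · u_j)) · u_j.

Step by step this gives:
  u_1 = (3, 3, 2)
  u_2 = (-20/11, 2/11, 27/11)
  u_3 = (203/206, -319/206, 87/103)

Orthogonality check:
  u_2 · u_1 = 0 (should be 0)
  u_3 · u_1 = 0 (should be 0)
  u_3 · u_2 = 0 (should be 0)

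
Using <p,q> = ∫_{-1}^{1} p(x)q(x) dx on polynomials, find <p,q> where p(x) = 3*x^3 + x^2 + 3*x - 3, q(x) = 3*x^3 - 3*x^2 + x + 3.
<p,q> = -64/35

Expand the product: p(x)·q(x) = 9*x^6 - 6*x^5 + 9*x^4 - 8*x^3 + 15*x^2 + 6*x - 9.
∫_{-1}^{1} of each monomial x^k gives [2/(k+1) if k even, 0 if k odd]. Integrating term-by-term (or equivalently evaluating the antiderivative F(x) = 9*x^7/7 - x^6 + 9*x^5/5 - 2*x^4 + 5*x^3 + 3*x^2 - 9*x at the endpoints):
  F(1) − F(−1) = -32/35 − (32/35) = -64/35.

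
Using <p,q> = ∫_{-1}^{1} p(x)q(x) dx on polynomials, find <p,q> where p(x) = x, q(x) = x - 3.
<p,q> = 2/3

Expand the product: p(x)·q(x) = x^2 - 3*x.
∫_{-1}^{1} of each monomial x^k gives [2/(k+1) if k even, 0 if k odd]. Integrating term-by-term (or equivalently evaluating the antiderivative F(x) = x^3/3 - 3*x^2/2 at the endpoints):
  F(1) − F(−1) = -7/6 − (-11/6) = 2/3.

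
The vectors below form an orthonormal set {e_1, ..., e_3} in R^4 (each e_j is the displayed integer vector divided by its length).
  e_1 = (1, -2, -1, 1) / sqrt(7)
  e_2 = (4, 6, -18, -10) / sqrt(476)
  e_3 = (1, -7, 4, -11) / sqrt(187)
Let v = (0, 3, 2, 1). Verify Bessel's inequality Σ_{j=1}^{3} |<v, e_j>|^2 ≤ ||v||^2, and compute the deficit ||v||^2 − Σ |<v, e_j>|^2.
Σ |<v, e_j>|^2 = 129/11; ||v||^2 = 14; deficit = 25/11

Write each e_j = u_j / sqrt(<u_j, u_j>) where u_j is the displayed integer vector. Then <v, e_j> = <v, u_j> / sqrt(<u_j, u_j>), so |<v, e_j>|^2 = <v, u_j>^2 / <u_j, u_j>.
Coefficients: <v, e_1> = -7/sqrt(7), <v, e_2> = -28/sqrt(476), <v, e_3> = -24/sqrt(187).
Square and sum: Σ |<v, e_j>|^2 = 129/11.
Compute ||v||^2 = v·v = 14.
Deficit = 14 − 129/11 = 25/11 ≥ 0, confirming Bessel's inequality. (The deficit equals ||v − Σ <v,e_j> e_j||^2, the squared distance from v to span{e_j}.)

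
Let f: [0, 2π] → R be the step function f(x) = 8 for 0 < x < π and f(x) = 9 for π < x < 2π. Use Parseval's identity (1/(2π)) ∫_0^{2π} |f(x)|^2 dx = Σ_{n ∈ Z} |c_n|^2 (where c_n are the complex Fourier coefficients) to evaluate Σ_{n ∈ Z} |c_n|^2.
Σ |c_n|^2 = 145/2

Parseval equates the L^2 energy of f (normalised by 1/(2π)) with the ℓ^2 sum of its Fourier coefficients: (1/(2π)) ∫_0^{2π} |f|^2 = Σ |c_n|^2.
Compute the left side: (1/(2π)) [∫_0^π 8^2 dx + ∫_π^{2π} 9^2 dx] = (1/(2π)) · (64π + 81π) = (64 + 81)/2 = 145/2.
So Σ_{n ∈ Z} |c_n|^2 = 145/2.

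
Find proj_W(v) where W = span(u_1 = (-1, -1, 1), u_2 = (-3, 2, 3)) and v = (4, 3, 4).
proj_W(v) = (0, 3, 0)

Set up U = [u_1 | ... | u_2] ∈ R^(3×2). The projector onto W = col(U) is P = U (U^T U)^(-1) U^T.
Compute U^T U =
  [3, 4]
  [4, 22],
and U^T v = (-3, 6).
Solve U^T U · c = U^T v for the coefficients: c = (-9/5, 3/5). The projection is proj_W(v) = U c.
Check: (v - proj_W(v)) · u_1 = 0  (should be 0).
Check: (v - proj_W(v)) · u_2 = 0  (should be 0).
Result: proj_W(v) = (0, 3, 0).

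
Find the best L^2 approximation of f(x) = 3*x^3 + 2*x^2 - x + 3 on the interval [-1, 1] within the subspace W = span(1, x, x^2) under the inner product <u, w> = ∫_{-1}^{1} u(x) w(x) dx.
g(x) = 2*x^2 + 4*x/5 + 3

The best approximation g ∈ W is the orthogonal projection of f onto W. Writing g = a_0 + a_1 x + a_2 x^2, the coefficients solve the normal equations G · a = b where
  G_{ij} = <φ_i, φ_j> and b_i = <f, φ_i>, with φ_0 = 1, φ_1 = x, φ_2 = x^2.
G =
  [2, 0, 2/3]
  [0, 2/3, 0]
  [2/3, 0, 2/5],
b = (22/3, 8/15, 14/5).
Solving gives a_0 = 3, a_1 = 4/5, a_2 = 2, so
  g(x) = 2*x^2 + 4*x/5 + 3.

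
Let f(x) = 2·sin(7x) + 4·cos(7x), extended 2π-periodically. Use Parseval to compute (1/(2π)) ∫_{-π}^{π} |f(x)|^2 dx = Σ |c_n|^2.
Σ |c_n|^2 = 10

Expand |f|^2 and use orthogonality of {sin(nx), cos(mx)} on [-π, π]:
  ∫_{-π}^{π} sin(nx)^2 dx = π, ∫ cos(mx)^2 dx = π, and cross terms integrate to 0.
So ∫_{-π}^{π} f(x)^2 dx = 2^2 · π + 4^2 · π = (4 + 16)π.
Divide by 2π: (4 + 16)/2 = 10.
By Parseval, this equals Σ |c_n|^2.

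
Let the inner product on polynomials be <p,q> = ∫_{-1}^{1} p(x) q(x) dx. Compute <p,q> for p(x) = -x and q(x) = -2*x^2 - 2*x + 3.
<p,q> = 4/3

Expand the product: p(x)·q(x) = 2*x^3 + 2*x^2 - 3*x.
∫_{-1}^{1} of each monomial x^k gives [2/(k+1) if k even, 0 if k odd]. Integrating term-by-term (or equivalently evaluating the antiderivative F(x) = x^4/2 + 2*x^3/3 - 3*x^2/2 at the endpoints):
  F(1) − F(−1) = -1/3 − (-5/3) = 4/3.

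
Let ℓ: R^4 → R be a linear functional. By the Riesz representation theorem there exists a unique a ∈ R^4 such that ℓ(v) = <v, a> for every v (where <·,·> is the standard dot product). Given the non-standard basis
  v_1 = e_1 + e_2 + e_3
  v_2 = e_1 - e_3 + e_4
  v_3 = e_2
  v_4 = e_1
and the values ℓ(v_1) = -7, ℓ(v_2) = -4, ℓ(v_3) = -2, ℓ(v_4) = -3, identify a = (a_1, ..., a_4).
a = (-3, -2, -2, -3)

Write a = (a_1, ..., a_4) in the standard basis. For each basis vector v_i, ℓ(v_i) = <v_i, a> is a linear equation in the a_j's. Collect the n equations into a matrix system V a = ℓ, where row i of V is v_i (expressed in the standard basis). Since V is invertible (lower-triangular with 1s on the diagonal, up to permutation), solve by back-substitution:
  V =
[[1, 1, 1, 0],
 [1, 0, -1, 1],
 [0, 1, 0, 0],
 [1, 0, 0, 0]]
  V a = (-7, -4, -2, -3)
Solving gives a = (-3, -2, -2, -3).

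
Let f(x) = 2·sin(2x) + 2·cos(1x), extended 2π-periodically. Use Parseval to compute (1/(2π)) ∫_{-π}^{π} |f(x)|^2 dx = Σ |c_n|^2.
Σ |c_n|^2 = 4

Expand |f|^2 and use orthogonality of {sin(nx), cos(mx)} on [-π, π]:
  ∫_{-π}^{π} sin(nx)^2 dx = π, ∫ cos(mx)^2 dx = π, and cross terms integrate to 0.
So ∫_{-π}^{π} f(x)^2 dx = 2^2 · π + 2^2 · π = (4 + 4)π.
Divide by 2π: (4 + 4)/2 = 4.
By Parseval, this equals Σ |c_n|^2.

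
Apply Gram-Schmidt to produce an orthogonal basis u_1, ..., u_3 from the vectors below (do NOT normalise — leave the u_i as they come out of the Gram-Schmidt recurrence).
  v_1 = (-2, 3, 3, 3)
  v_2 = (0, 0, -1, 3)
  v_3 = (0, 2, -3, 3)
Orthogonal basis:
  u_1 = (-2, 3, 3, 3)
  u_2 = (12/31, -18/31, -49/31, 75/31)
  u_3 = (-12/137, 292/137, -225/137, -75/137)

Apply the Gram-Schmidt recurrence
  u_1 = v_1
  u_i = v_i − Σ_{j<i} ((v_i · u_j) / (u_j · u_j)) · u_j.

Step by step this gives:
  u_1 = (-2, 3, 3, 3)
  u_2 = (12/31, -18/31, -49/31, 75/31)
  u_3 = (-12/137, 292/137, -225/137, -75/137)

Orthogonality check:
  u_2 · u_1 = 0 (should be 0)
  u_3 · u_1 = 0 (should be 0)
  u_3 · u_2 = 0 (should be 0)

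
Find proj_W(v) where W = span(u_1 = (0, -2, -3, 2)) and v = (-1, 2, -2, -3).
proj_W(v) = (0, 8/17, 12/17, -8/17)

Set up U = [u_1 | ... | u_1] ∈ R^(4×1). The projector onto W = col(U) is P = U (U^T U)^(-1) U^T.
Compute U^T U =
  [17],
and U^T v = (-4).
Solve U^T U · c = U^T v for the coefficients: c = (-4/17). The projection is proj_W(v) = U c.
Check: (v - proj_W(v)) · u_1 = 0  (should be 0).
Result: proj_W(v) = (0, 8/17, 12/17, -8/17).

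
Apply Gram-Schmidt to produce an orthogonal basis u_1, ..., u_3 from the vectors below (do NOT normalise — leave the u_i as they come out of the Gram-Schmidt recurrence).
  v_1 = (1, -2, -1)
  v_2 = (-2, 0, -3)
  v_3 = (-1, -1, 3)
Orthogonal basis:
  u_1 = (1, -2, -1)
  u_2 = (-13/6, 1/3, -17/6)
  u_3 = (-138/77, -115/77, 92/77)

Apply the Gram-Schmidt recurrence
  u_1 = v_1
  u_i = v_i − Σ_{j<i} ((v_i · u_j) / (u_j · u_j)) · u_j.

Step by step this gives:
  u_1 = (1, -2, -1)
  u_2 = (-13/6, 1/3, -17/6)
  u_3 = (-138/77, -115/77, 92/77)

Orthogonality check:
  u_2 · u_1 = 0 (should be 0)
  u_3 · u_1 = 0 (should be 0)
  u_3 · u_2 = 0 (should be 0)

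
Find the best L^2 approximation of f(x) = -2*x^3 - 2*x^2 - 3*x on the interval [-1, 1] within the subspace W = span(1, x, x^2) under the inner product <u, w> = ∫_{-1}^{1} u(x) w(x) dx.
g(x) = -2*x^2 - 21*x/5

The best approximation g ∈ W is the orthogonal projection of f onto W. Writing g = a_0 + a_1 x + a_2 x^2, the coefficients solve the normal equations G · a = b where
  G_{ij} = <φ_i, φ_j> and b_i = <f, φ_i>, with φ_0 = 1, φ_1 = x, φ_2 = x^2.
G =
  [2, 0, 2/3]
  [0, 2/3, 0]
  [2/3, 0, 2/5],
b = (-4/3, -14/5, -4/5).
Solving gives a_0 = 0, a_1 = -21/5, a_2 = -2, so
  g(x) = -2*x^2 - 21*x/5.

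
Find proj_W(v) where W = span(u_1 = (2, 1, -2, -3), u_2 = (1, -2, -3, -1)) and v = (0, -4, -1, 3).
proj_W(v) = (-11/9, -241/63, -85/63, 52/21)

Set up U = [u_1 | ... | u_2] ∈ R^(4×2). The projector onto W = col(U) is P = U (U^T U)^(-1) U^T.
Compute U^T U =
  [18, 9]
  [9, 15],
and U^T v = (-11, 8).
Solve U^T U · c = U^T v for the coefficients: c = (-79/63, 9/7). The projection is proj_W(v) = U c.
Check: (v - proj_W(v)) · u_1 = 0  (should be 0).
Check: (v - proj_W(v)) · u_2 = 0  (should be 0).
Result: proj_W(v) = (-11/9, -241/63, -85/63, 52/21).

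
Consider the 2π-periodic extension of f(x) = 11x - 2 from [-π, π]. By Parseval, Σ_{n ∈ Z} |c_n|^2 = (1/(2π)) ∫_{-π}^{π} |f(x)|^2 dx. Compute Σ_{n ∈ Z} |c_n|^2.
Σ |c_n|^2 = 121π^2/3 + 4

Expand and integrate term by term over [-π, π]:
  ∫ (11x)^2 dx = 121·(2π^3/3); ∫ 2·11·(-2)·x dx = 0 (odd integrand); ∫ (-2)^2 dx = 4·2π.
So (1/(2π)) ∫_{-π}^{π} (11x - 2)^2 dx = 121π^2/3 + 4 = 121π^2/3 + 4.
Parseval ⇒ Σ |c_n|^2 = 121π^2/3 + 4.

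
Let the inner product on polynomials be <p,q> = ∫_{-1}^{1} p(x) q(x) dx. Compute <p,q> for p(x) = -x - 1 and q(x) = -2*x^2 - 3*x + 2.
<p,q> = -2/3

Expand the product: p(x)·q(x) = 2*x^3 + 5*x^2 + x - 2.
∫_{-1}^{1} of each monomial x^k gives [2/(k+1) if k even, 0 if k odd]. Integrating term-by-term (or equivalently evaluating the antiderivative F(x) = x^4/2 + 5*x^3/3 + x^2/2 - 2*x at the endpoints):
  F(1) − F(−1) = 2/3 − (4/3) = -2/3.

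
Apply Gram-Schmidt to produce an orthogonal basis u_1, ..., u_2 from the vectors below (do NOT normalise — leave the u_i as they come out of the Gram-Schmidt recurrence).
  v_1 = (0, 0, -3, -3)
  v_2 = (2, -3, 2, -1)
Orthogonal basis:
  u_1 = (0, 0, -3, -3)
  u_2 = (2, -3, 3/2, -3/2)

Apply the Gram-Schmidt recurrence
  u_1 = v_1
  u_i = v_i − Σ_{j<i} ((v_i · u_j) / (u_j · u_j)) · u_j.

Step by step this gives:
  u_1 = (0, 0, -3, -3)
  u_2 = (2, -3, 3/2, -3/2)

Orthogonality check:
  u_2 · u_1 = 0 (should be 0)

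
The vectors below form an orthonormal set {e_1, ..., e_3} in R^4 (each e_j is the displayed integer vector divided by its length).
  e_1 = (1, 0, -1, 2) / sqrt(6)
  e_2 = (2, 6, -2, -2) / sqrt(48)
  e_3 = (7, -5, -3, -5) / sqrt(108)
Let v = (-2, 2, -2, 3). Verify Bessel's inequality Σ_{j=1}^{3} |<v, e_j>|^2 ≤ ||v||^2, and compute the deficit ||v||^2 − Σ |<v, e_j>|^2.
Σ |<v, e_j>|^2 = 101/6; ||v||^2 = 21; deficit = 25/6

Write each e_j = u_j / sqrt(<u_j, u_j>) where u_j is the displayed integer vector. Then <v, e_j> = <v, u_j> / sqrt(<u_j, u_j>), so |<v, e_j>|^2 = <v, u_j>^2 / <u_j, u_j>.
Coefficients: <v, e_1> = 6/sqrt(6), <v, e_2> = 6/sqrt(48), <v, e_3> = -33/sqrt(108).
Square and sum: Σ |<v, e_j>|^2 = 101/6.
Compute ||v||^2 = v·v = 21.
Deficit = 21 − 101/6 = 25/6 ≥ 0, confirming Bessel's inequality. (The deficit equals ||v − Σ <v,e_j> e_j||^2, the squared distance from v to span{e_j}.)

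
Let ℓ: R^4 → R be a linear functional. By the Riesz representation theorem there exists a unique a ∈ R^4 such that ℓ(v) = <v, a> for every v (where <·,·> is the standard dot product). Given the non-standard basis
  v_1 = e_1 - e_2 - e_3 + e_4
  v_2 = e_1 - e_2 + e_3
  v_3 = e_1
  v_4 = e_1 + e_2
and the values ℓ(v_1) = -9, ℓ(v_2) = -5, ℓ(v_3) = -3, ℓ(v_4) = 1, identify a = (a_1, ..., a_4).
a = (-3, 4, 2, 0)

Write a = (a_1, ..., a_4) in the standard basis. For each basis vector v_i, ℓ(v_i) = <v_i, a> is a linear equation in the a_j's. Collect the n equations into a matrix system V a = ℓ, where row i of V is v_i (expressed in the standard basis). Since V is invertible (lower-triangular with 1s on the diagonal, up to permutation), solve by back-substitution:
  V =
[[1, -1, -1, 1],
 [1, -1, 1, 0],
 [1, 0, 0, 0],
 [1, 1, 0, 0]]
  V a = (-9, -5, -3, 1)
Solving gives a = (-3, 4, 2, 0).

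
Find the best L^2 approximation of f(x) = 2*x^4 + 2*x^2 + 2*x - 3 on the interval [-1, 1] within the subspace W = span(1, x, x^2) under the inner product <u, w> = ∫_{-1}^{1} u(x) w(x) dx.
g(x) = 26*x^2/7 + 2*x - 111/35

The best approximation g ∈ W is the orthogonal projection of f onto W. Writing g = a_0 + a_1 x + a_2 x^2, the coefficients solve the normal equations G · a = b where
  G_{ij} = <φ_i, φ_j> and b_i = <f, φ_i>, with φ_0 = 1, φ_1 = x, φ_2 = x^2.
G =
  [2, 0, 2/3]
  [0, 2/3, 0]
  [2/3, 0, 2/5],
b = (-58/15, 4/3, -22/35).
Solving gives a_0 = -111/35, a_1 = 2, a_2 = 26/7, so
  g(x) = 26*x^2/7 + 2*x - 111/35.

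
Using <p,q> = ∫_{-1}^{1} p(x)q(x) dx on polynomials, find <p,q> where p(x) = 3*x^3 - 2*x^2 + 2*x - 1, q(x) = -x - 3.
<p,q> = 112/15

Expand the product: p(x)·q(x) = -3*x^4 - 7*x^3 + 4*x^2 - 5*x + 3.
∫_{-1}^{1} of each monomial x^k gives [2/(k+1) if k even, 0 if k odd]. Integrating term-by-term (or equivalently evaluating the antiderivative F(x) = -3*x^5/5 - 7*x^4/4 + 4*x^3/3 - 5*x^2/2 + 3*x at the endpoints):
  F(1) − F(−1) = -31/60 − (-479/60) = 112/15.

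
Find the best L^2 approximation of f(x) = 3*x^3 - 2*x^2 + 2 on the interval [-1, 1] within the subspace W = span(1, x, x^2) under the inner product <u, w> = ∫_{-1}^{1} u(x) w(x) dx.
g(x) = -2*x^2 + 9*x/5 + 2

The best approximation g ∈ W is the orthogonal projection of f onto W. Writing g = a_0 + a_1 x + a_2 x^2, the coefficients solve the normal equations G · a = b where
  G_{ij} = <φ_i, φ_j> and b_i = <f, φ_i>, with φ_0 = 1, φ_1 = x, φ_2 = x^2.
G =
  [2, 0, 2/3]
  [0, 2/3, 0]
  [2/3, 0, 2/5],
b = (8/3, 6/5, 8/15).
Solving gives a_0 = 2, a_1 = 9/5, a_2 = -2, so
  g(x) = -2*x^2 + 9*x/5 + 2.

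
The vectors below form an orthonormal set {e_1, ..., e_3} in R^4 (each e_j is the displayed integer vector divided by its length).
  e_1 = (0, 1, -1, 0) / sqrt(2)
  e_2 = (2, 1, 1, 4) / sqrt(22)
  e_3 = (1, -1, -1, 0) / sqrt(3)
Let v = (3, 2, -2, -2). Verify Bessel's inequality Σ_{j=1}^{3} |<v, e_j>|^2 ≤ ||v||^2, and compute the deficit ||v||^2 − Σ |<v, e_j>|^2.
Σ |<v, e_j>|^2 = 123/11; ||v||^2 = 21; deficit = 108/11

Write each e_j = u_j / sqrt(<u_j, u_j>) where u_j is the displayed integer vector. Then <v, e_j> = <v, u_j> / sqrt(<u_j, u_j>), so |<v, e_j>|^2 = <v, u_j>^2 / <u_j, u_j>.
Coefficients: <v, e_1> = 4/sqrt(2), <v, e_2> = -2/sqrt(22), <v, e_3> = 3/sqrt(3).
Square and sum: Σ |<v, e_j>|^2 = 123/11.
Compute ||v||^2 = v·v = 21.
Deficit = 21 − 123/11 = 108/11 ≥ 0, confirming Bessel's inequality. (The deficit equals ||v − Σ <v,e_j> e_j||^2, the squared distance from v to span{e_j}.)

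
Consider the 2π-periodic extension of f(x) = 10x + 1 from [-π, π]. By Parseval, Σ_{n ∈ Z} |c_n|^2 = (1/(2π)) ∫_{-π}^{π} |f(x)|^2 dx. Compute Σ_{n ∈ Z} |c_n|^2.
Σ |c_n|^2 = 100π^2/3 + 1

Expand and integrate term by term over [-π, π]:
  ∫ (10x)^2 dx = 100·(2π^3/3); ∫ 2·10·(1)·x dx = 0 (odd integrand); ∫ 1^2 dx = 1·2π.
So (1/(2π)) ∫_{-π}^{π} (10x + 1)^2 dx = 100π^2/3 + 1 = 100π^2/3 + 1.
Parseval ⇒ Σ |c_n|^2 = 100π^2/3 + 1.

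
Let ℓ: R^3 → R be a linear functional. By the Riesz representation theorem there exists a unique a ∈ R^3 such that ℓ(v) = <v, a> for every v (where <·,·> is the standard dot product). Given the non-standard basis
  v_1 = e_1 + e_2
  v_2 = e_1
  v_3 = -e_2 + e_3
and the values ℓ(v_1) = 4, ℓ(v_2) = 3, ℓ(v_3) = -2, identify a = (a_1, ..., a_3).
a = (3, 1, -1)

Write a = (a_1, ..., a_3) in the standard basis. For each basis vector v_i, ℓ(v_i) = <v_i, a> is a linear equation in the a_j's. Collect the n equations into a matrix system V a = ℓ, where row i of V is v_i (expressed in the standard basis). Since V is invertible (lower-triangular with 1s on the diagonal, up to permutation), solve by back-substitution:
  V =
[[1, 1, 0],
 [1, 0, 0],
 [0, -1, 1]]
  V a = (4, 3, -2)
Solving gives a = (3, 1, -1).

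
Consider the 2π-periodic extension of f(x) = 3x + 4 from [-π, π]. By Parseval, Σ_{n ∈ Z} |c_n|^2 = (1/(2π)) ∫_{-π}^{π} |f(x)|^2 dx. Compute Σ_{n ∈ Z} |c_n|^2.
Σ |c_n|^2 = 3π^2 + 16

Expand and integrate term by term over [-π, π]:
  ∫ (3x)^2 dx = 9·(2π^3/3); ∫ 2·3·(4)·x dx = 0 (odd integrand); ∫ 4^2 dx = 16·2π.
So (1/(2π)) ∫_{-π}^{π} (3x + 4)^2 dx = 9π^2/3 + 16 = 3π^2 + 16.
Parseval ⇒ Σ |c_n|^2 = 3π^2 + 16.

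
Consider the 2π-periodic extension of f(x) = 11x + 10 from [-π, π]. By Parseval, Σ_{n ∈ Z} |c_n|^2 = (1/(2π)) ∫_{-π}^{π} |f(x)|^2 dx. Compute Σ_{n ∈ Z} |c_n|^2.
Σ |c_n|^2 = 121π^2/3 + 100

Expand and integrate term by term over [-π, π]:
  ∫ (11x)^2 dx = 121·(2π^3/3); ∫ 2·11·(10)·x dx = 0 (odd integrand); ∫ 10^2 dx = 100·2π.
So (1/(2π)) ∫_{-π}^{π} (11x + 10)^2 dx = 121π^2/3 + 100 = 121π^2/3 + 100.
Parseval ⇒ Σ |c_n|^2 = 121π^2/3 + 100.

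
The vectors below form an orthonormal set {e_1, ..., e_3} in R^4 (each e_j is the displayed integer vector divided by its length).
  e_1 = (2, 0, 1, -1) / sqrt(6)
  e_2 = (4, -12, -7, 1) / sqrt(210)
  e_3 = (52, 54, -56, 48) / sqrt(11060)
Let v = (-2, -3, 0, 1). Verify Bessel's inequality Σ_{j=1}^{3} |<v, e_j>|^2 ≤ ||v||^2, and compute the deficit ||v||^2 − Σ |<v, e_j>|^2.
Σ |<v, e_j>|^2 = 985/79; ||v||^2 = 14; deficit = 121/79

Write each e_j = u_j / sqrt(<u_j, u_j>) where u_j is the displayed integer vector. Then <v, e_j> = <v, u_j> / sqrt(<u_j, u_j>), so |<v, e_j>|^2 = <v, u_j>^2 / <u_j, u_j>.
Coefficients: <v, e_1> = -5/sqrt(6), <v, e_2> = 29/sqrt(210), <v, e_3> = -218/sqrt(11060).
Square and sum: Σ |<v, e_j>|^2 = 985/79.
Compute ||v||^2 = v·v = 14.
Deficit = 14 − 985/79 = 121/79 ≥ 0, confirming Bessel's inequality. (The deficit equals ||v − Σ <v,e_j> e_j||^2, the squared distance from v to span{e_j}.)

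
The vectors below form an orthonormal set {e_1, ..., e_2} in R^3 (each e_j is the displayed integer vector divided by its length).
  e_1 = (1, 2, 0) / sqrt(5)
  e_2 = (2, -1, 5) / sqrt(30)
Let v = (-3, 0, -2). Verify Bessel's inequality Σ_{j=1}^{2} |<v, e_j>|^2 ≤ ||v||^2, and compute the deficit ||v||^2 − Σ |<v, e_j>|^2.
Σ |<v, e_j>|^2 = 31/3; ||v||^2 = 13; deficit = 8/3

Write each e_j = u_j / sqrt(<u_j, u_j>) where u_j is the displayed integer vector. Then <v, e_j> = <v, u_j> / sqrt(<u_j, u_j>), so |<v, e_j>|^2 = <v, u_j>^2 / <u_j, u_j>.
Coefficients: <v, e_1> = -3/sqrt(5), <v, e_2> = -16/sqrt(30).
Square and sum: Σ |<v, e_j>|^2 = 31/3.
Compute ||v||^2 = v·v = 13.
Deficit = 13 − 31/3 = 8/3 ≥ 0, confirming Bessel's inequality. (The deficit equals ||v − Σ <v,e_j> e_j||^2, the squared distance from v to span{e_j}.)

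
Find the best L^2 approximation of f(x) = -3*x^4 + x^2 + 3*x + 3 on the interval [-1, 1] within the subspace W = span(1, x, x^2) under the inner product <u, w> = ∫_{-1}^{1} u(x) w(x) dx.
g(x) = -11*x^2/7 + 3*x + 114/35

The best approximation g ∈ W is the orthogonal projection of f onto W. Writing g = a_0 + a_1 x + a_2 x^2, the coefficients solve the normal equations G · a = b where
  G_{ij} = <φ_i, φ_j> and b_i = <f, φ_i>, with φ_0 = 1, φ_1 = x, φ_2 = x^2.
G =
  [2, 0, 2/3]
  [0, 2/3, 0]
  [2/3, 0, 2/5],
b = (82/15, 2, 54/35).
Solving gives a_0 = 114/35, a_1 = 3, a_2 = -11/7, so
  g(x) = -11*x^2/7 + 3*x + 114/35.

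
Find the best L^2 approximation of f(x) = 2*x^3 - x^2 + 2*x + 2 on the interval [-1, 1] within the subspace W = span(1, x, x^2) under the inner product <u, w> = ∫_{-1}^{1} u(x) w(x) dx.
g(x) = -x^2 + 16*x/5 + 2

The best approximation g ∈ W is the orthogonal projection of f onto W. Writing g = a_0 + a_1 x + a_2 x^2, the coefficients solve the normal equations G · a = b where
  G_{ij} = <φ_i, φ_j> and b_i = <f, φ_i>, with φ_0 = 1, φ_1 = x, φ_2 = x^2.
G =
  [2, 0, 2/3]
  [0, 2/3, 0]
  [2/3, 0, 2/5],
b = (10/3, 32/15, 14/15).
Solving gives a_0 = 2, a_1 = 16/5, a_2 = -1, so
  g(x) = -x^2 + 16*x/5 + 2.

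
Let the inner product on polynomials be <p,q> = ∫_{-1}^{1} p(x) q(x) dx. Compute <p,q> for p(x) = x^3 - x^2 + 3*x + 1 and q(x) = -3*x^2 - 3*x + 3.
<p,q> = -4

Expand the product: p(x)·q(x) = -3*x^5 - 3*x^3 - 15*x^2 + 6*x + 3.
∫_{-1}^{1} of each monomial x^k gives [2/(k+1) if k even, 0 if k odd]. Integrating term-by-term (or equivalently evaluating the antiderivative F(x) = -x^6/2 - 3*x^4/4 - 5*x^3 + 3*x^2 + 3*x at the endpoints):
  F(1) − F(−1) = -1/4 − (15/4) = -4.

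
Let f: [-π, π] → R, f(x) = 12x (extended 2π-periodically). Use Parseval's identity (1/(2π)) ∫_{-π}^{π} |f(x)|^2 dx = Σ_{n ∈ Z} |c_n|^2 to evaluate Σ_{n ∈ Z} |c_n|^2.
Σ |c_n|^2 = 48π^2

Expand and integrate term by term over [-π, π]:
  ∫ (12x)^2 dx = 144·(2π^3/3); ∫ 2·12·(0)·x dx = 0 (odd integrand); ∫ 0^2 dx = 0·2π.
So (1/(2π)) ∫_{-π}^{π} (12x)^2 dx = 144π^2/3 + 0 = 48π^2.
Parseval ⇒ Σ |c_n|^2 = 48π^2.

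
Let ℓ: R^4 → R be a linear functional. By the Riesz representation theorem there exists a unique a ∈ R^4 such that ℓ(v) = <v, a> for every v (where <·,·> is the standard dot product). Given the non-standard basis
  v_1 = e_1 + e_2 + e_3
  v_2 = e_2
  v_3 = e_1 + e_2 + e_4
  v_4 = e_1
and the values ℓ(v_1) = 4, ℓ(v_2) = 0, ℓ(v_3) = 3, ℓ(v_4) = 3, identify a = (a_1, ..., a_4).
a = (3, 0, 1, 0)

Write a = (a_1, ..., a_4) in the standard basis. For each basis vector v_i, ℓ(v_i) = <v_i, a> is a linear equation in the a_j's. Collect the n equations into a matrix system V a = ℓ, where row i of V is v_i (expressed in the standard basis). Since V is invertible (lower-triangular with 1s on the diagonal, up to permutation), solve by back-substitution:
  V =
[[1, 1, 1, 0],
 [0, 1, 0, 0],
 [1, 1, 0, 1],
 [1, 0, 0, 0]]
  V a = (4, 0, 3, 3)
Solving gives a = (3, 0, 1, 0).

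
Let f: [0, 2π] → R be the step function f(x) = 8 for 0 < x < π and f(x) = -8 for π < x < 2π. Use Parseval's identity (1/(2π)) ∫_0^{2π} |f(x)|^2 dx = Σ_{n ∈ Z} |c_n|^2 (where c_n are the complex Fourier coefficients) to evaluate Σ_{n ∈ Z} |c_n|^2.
Σ |c_n|^2 = 64

Parseval equates the L^2 energy of f (normalised by 1/(2π)) with the ℓ^2 sum of its Fourier coefficients: (1/(2π)) ∫_0^{2π} |f|^2 = Σ |c_n|^2.
Compute the left side: (1/(2π)) [∫_0^π 8^2 dx + ∫_π^{2π} (-8)^2 dx] = (1/(2π)) · (64π + 64π) = (64 + 64)/2 = 64.
So Σ_{n ∈ Z} |c_n|^2 = 64.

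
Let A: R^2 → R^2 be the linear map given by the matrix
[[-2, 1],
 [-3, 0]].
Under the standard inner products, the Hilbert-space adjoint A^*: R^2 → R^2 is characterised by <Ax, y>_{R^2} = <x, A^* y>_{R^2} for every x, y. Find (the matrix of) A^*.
A^* = A^T =
[[-2, -3],
 [1, 0]]

For real matrices with standard dot products, the defining identity <Ax, y> = <x, A^* y> gives (Ax)^T y = x^T (A^*) y, i.e. x^T A^T y = x^T (A^*) y. Since this holds for all x, y, we must have A^* = A^T. Therefore
A^* =
[[-2, -3],
 [1, 0]].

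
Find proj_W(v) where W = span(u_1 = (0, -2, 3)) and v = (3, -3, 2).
proj_W(v) = (0, -24/13, 36/13)

Set up U = [u_1 | ... | u_1] ∈ R^(3×1). The projector onto W = col(U) is P = U (U^T U)^(-1) U^T.
Compute U^T U =
  [13],
and U^T v = (12).
Solve U^T U · c = U^T v for the coefficients: c = (12/13). The projection is proj_W(v) = U c.
Check: (v - proj_W(v)) · u_1 = 0  (should be 0).
Result: proj_W(v) = (0, -24/13, 36/13).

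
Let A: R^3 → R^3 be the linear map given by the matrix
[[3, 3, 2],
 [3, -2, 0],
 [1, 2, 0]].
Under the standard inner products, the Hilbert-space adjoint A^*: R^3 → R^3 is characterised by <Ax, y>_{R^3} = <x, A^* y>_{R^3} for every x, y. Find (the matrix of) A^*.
A^* = A^T =
[[3, 3, 1],
 [3, -2, 2],
 [2, 0, 0]]

For real matrices with standard dot products, the defining identity <Ax, y> = <x, A^* y> gives (Ax)^T y = x^T (A^*) y, i.e. x^T A^T y = x^T (A^*) y. Since this holds for all x, y, we must have A^* = A^T. Therefore
A^* =
[[3, 3, 1],
 [3, -2, 2],
 [2, 0, 0]].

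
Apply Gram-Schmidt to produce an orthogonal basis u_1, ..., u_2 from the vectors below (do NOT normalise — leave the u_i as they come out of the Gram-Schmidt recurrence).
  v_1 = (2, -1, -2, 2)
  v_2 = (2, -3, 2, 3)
Orthogonal basis:
  u_1 = (2, -1, -2, 2)
  u_2 = (8/13, -30/13, 44/13, 21/13)

Apply the Gram-Schmidt recurrence
  u_1 = v_1
  u_i = v_i − Σ_{j<i} ((v_i · u_j) / (u_j · u_j)) · u_j.

Step by step this gives:
  u_1 = (2, -1, -2, 2)
  u_2 = (8/13, -30/13, 44/13, 21/13)

Orthogonality check:
  u_2 · u_1 = 0 (should be 0)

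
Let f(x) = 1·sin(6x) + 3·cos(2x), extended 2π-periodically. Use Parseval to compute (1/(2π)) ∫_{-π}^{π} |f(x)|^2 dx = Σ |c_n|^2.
Σ |c_n|^2 = 5

Expand |f|^2 and use orthogonality of {sin(nx), cos(mx)} on [-π, π]:
  ∫_{-π}^{π} sin(nx)^2 dx = π, ∫ cos(mx)^2 dx = π, and cross terms integrate to 0.
So ∫_{-π}^{π} f(x)^2 dx = 1^2 · π + 3^2 · π = (1 + 9)π.
Divide by 2π: (1 + 9)/2 = 5.
By Parseval, this equals Σ |c_n|^2.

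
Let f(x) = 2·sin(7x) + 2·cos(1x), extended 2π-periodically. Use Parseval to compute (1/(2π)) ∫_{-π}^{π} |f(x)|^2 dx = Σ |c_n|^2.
Σ |c_n|^2 = 4

Expand |f|^2 and use orthogonality of {sin(nx), cos(mx)} on [-π, π]:
  ∫_{-π}^{π} sin(nx)^2 dx = π, ∫ cos(mx)^2 dx = π, and cross terms integrate to 0.
So ∫_{-π}^{π} f(x)^2 dx = 2^2 · π + 2^2 · π = (4 + 4)π.
Divide by 2π: (4 + 4)/2 = 4.
By Parseval, this equals Σ |c_n|^2.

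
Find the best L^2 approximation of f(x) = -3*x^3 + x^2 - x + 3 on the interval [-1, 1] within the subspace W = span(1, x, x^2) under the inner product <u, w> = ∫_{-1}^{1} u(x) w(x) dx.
g(x) = x^2 - 14*x/5 + 3

The best approximation g ∈ W is the orthogonal projection of f onto W. Writing g = a_0 + a_1 x + a_2 x^2, the coefficients solve the normal equations G · a = b where
  G_{ij} = <φ_i, φ_j> and b_i = <f, φ_i>, with φ_0 = 1, φ_1 = x, φ_2 = x^2.
G =
  [2, 0, 2/3]
  [0, 2/3, 0]
  [2/3, 0, 2/5],
b = (20/3, -28/15, 12/5).
Solving gives a_0 = 3, a_1 = -14/5, a_2 = 1, so
  g(x) = x^2 - 14*x/5 + 3.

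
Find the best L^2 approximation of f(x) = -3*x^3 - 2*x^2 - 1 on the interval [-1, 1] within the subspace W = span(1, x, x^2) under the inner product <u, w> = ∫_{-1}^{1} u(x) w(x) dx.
g(x) = -2*x^2 - 9*x/5 - 1

The best approximation g ∈ W is the orthogonal projection of f onto W. Writing g = a_0 + a_1 x + a_2 x^2, the coefficients solve the normal equations G · a = b where
  G_{ij} = <φ_i, φ_j> and b_i = <f, φ_i>, with φ_0 = 1, φ_1 = x, φ_2 = x^2.
G =
  [2, 0, 2/3]
  [0, 2/3, 0]
  [2/3, 0, 2/5],
b = (-10/3, -6/5, -22/15).
Solving gives a_0 = -1, a_1 = -9/5, a_2 = -2, so
  g(x) = -2*x^2 - 9*x/5 - 1.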